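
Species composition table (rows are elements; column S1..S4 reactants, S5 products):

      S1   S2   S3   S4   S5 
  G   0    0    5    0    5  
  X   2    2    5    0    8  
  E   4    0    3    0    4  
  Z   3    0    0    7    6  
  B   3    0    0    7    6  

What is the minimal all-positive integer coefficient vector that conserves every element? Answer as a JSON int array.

G: 1·0+5·0+4·5+3·0 = 20 | 4·5 = 20
X: 1·2+5·2+4·5+3·0 = 32 | 4·8 = 32
E: 1·4+5·0+4·3+3·0 = 16 | 4·4 = 16
Z: 1·3+5·0+4·0+3·7 = 24 | 4·6 = 24
B: 1·3+5·0+4·0+3·7 = 24 | 4·6 = 24
gcd(1,5,4,3,4) = 1

Coefficients: [1, 5, 4, 3, 4]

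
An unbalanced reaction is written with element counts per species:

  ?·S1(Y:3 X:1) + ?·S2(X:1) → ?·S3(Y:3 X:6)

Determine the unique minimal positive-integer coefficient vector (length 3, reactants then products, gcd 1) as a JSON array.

Coefficients: [1, 5, 1]

Y: 1·3+5·0 = 3 | 1·3 = 3
X: 1·1+5·1 = 6 | 1·6 = 6
gcd(1,5,1) = 1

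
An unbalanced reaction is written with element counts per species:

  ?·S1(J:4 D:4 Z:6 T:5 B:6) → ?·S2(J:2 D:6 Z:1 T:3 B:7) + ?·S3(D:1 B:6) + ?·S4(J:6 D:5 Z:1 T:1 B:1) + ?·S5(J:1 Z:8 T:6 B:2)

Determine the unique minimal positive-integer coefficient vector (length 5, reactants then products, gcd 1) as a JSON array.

Coefficients: [6, 1, 3, 3, 4]

J: 6·4 = 24 | 1·2+3·0+3·6+4·1 = 24
D: 6·4 = 24 | 1·6+3·1+3·5+4·0 = 24
Z: 6·6 = 36 | 1·1+3·0+3·1+4·8 = 36
T: 6·5 = 30 | 1·3+3·0+3·1+4·6 = 30
B: 6·6 = 36 | 1·7+3·6+3·1+4·2 = 36
gcd(6,1,3,3,4) = 1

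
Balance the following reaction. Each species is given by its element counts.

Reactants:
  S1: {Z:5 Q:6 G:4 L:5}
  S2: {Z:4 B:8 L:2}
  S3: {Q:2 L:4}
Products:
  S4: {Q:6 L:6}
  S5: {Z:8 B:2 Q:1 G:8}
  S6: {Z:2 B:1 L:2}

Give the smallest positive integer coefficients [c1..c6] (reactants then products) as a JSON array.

Z: 4·5+1·4+4·0 = 24 | 5·0+2·8+4·2 = 24
B: 4·0+1·8+4·0 = 8 | 5·0+2·2+4·1 = 8
Q: 4·6+1·0+4·2 = 32 | 5·6+2·1+4·0 = 32
G: 4·4+1·0+4·0 = 16 | 5·0+2·8+4·0 = 16
L: 4·5+1·2+4·4 = 38 | 5·6+2·0+4·2 = 38
gcd(4,1,4,5,2,4) = 1

Coefficients: [4, 1, 4, 5, 2, 4]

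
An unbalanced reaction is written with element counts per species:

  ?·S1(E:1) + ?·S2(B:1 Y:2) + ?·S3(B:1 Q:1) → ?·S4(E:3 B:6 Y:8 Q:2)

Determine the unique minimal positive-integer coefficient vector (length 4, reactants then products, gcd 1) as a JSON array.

E: 3·1+4·0+2·0 = 3 | 1·3 = 3
B: 3·0+4·1+2·1 = 6 | 1·6 = 6
Y: 3·0+4·2+2·0 = 8 | 1·8 = 8
Q: 3·0+4·0+2·1 = 2 | 1·2 = 2
gcd(3,4,2,1) = 1

Coefficients: [3, 4, 2, 1]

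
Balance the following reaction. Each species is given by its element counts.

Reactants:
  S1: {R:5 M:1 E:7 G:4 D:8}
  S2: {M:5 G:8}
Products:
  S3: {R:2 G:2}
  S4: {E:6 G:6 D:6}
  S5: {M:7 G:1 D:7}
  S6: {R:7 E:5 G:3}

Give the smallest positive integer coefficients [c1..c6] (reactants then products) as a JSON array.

Coefficients: [4, 2, 3, 3, 2, 2]

R: 4·5+2·0 = 20 | 3·2+3·0+2·0+2·7 = 20
M: 4·1+2·5 = 14 | 3·0+3·0+2·7+2·0 = 14
E: 4·7+2·0 = 28 | 3·0+3·6+2·0+2·5 = 28
G: 4·4+2·8 = 32 | 3·2+3·6+2·1+2·3 = 32
D: 4·8+2·0 = 32 | 3·0+3·6+2·7+2·0 = 32
gcd(4,2,3,3,2,2) = 1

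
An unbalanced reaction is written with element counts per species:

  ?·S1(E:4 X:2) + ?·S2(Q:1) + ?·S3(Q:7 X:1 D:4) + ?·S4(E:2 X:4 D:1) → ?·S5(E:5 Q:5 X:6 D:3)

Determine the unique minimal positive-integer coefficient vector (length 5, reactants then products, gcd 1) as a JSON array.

E: 3·4+6·0+2·0+4·2 = 20 | 4·5 = 20
Q: 3·0+6·1+2·7+4·0 = 20 | 4·5 = 20
X: 3·2+6·0+2·1+4·4 = 24 | 4·6 = 24
D: 3·0+6·0+2·4+4·1 = 12 | 4·3 = 12
gcd(3,6,2,4,4) = 1

Coefficients: [3, 6, 2, 4, 4]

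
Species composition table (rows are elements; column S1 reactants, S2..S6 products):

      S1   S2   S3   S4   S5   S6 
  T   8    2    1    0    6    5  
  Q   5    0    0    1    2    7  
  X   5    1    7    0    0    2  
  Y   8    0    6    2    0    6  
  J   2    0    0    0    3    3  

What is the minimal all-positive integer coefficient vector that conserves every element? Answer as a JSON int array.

T: 3·8 = 24 | 6·2+1·1+6·0+1·6+1·5 = 24
Q: 3·5 = 15 | 6·0+1·0+6·1+1·2+1·7 = 15
X: 3·5 = 15 | 6·1+1·7+6·0+1·0+1·2 = 15
Y: 3·8 = 24 | 6·0+1·6+6·2+1·0+1·6 = 24
J: 3·2 = 6 | 6·0+1·0+6·0+1·3+1·3 = 6
gcd(3,6,1,6,1,1) = 1

Coefficients: [3, 6, 1, 6, 1, 1]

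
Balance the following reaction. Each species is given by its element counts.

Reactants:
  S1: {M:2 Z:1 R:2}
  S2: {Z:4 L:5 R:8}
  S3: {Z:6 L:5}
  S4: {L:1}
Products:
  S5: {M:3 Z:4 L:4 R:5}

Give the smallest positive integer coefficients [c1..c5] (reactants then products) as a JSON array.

M: 6·2+1·0+1·0+6·0 = 12 | 4·3 = 12
Z: 6·1+1·4+1·6+6·0 = 16 | 4·4 = 16
L: 6·0+1·5+1·5+6·1 = 16 | 4·4 = 16
R: 6·2+1·8+1·0+6·0 = 20 | 4·5 = 20
gcd(6,1,1,6,4) = 1

Coefficients: [6, 1, 1, 6, 4]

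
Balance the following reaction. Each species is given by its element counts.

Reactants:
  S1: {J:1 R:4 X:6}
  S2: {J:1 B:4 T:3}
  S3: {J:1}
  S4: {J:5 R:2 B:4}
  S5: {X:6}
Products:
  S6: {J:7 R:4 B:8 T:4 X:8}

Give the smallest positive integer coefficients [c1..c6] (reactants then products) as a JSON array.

Coefficients: [2, 4, 5, 2, 2, 3]

J: 2·1+4·1+5·1+2·5+2·0 = 21 | 3·7 = 21
R: 2·4+4·0+5·0+2·2+2·0 = 12 | 3·4 = 12
B: 2·0+4·4+5·0+2·4+2·0 = 24 | 3·8 = 24
T: 2·0+4·3+5·0+2·0+2·0 = 12 | 3·4 = 12
X: 2·6+4·0+5·0+2·0+2·6 = 24 | 3·8 = 24
gcd(2,4,5,2,2,3) = 1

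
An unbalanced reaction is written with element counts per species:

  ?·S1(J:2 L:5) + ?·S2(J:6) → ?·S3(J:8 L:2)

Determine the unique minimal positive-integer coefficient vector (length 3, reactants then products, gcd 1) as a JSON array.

J: 2·2+6·6 = 40 | 5·8 = 40
L: 2·5+6·0 = 10 | 5·2 = 10
gcd(2,6,5) = 1

Coefficients: [2, 6, 5]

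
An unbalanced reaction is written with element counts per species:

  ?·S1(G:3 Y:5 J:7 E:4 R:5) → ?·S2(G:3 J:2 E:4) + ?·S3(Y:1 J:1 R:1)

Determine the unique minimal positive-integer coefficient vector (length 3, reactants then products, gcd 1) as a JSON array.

G: 1·3 = 3 | 1·3+5·0 = 3
Y: 1·5 = 5 | 1·0+5·1 = 5
J: 1·7 = 7 | 1·2+5·1 = 7
E: 1·4 = 4 | 1·4+5·0 = 4
R: 1·5 = 5 | 1·0+5·1 = 5
gcd(1,1,5) = 1

Coefficients: [1, 1, 5]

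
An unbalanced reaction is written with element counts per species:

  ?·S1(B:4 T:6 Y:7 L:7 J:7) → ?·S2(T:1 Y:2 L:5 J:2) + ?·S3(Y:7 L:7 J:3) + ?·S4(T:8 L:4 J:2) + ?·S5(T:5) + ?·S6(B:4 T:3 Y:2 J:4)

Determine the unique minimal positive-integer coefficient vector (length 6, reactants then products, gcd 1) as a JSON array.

Coefficients: [5, 2, 3, 1, 1, 5]

B: 5·4 = 20 | 2·0+3·0+1·0+1·0+5·4 = 20
T: 5·6 = 30 | 2·1+3·0+1·8+1·5+5·3 = 30
Y: 5·7 = 35 | 2·2+3·7+1·0+1·0+5·2 = 35
L: 5·7 = 35 | 2·5+3·7+1·4+1·0+5·0 = 35
J: 5·7 = 35 | 2·2+3·3+1·2+1·0+5·4 = 35
gcd(5,2,3,1,1,5) = 1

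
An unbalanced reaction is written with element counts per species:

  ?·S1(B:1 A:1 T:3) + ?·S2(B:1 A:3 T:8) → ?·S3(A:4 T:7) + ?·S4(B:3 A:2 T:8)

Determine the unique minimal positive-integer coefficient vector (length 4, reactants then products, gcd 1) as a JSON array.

Coefficients: [5, 1, 1, 2]

B: 5·1+1·1 = 6 | 1·0+2·3 = 6
A: 5·1+1·3 = 8 | 1·4+2·2 = 8
T: 5·3+1·8 = 23 | 1·7+2·8 = 23
gcd(5,1,1,2) = 1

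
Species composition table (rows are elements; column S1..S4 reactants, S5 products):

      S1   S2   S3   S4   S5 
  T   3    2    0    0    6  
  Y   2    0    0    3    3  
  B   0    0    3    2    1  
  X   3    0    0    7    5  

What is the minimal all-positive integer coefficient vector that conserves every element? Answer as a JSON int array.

T: 6·3+6·2+1·0+1·0 = 30 | 5·6 = 30
Y: 6·2+6·0+1·0+1·3 = 15 | 5·3 = 15
B: 6·0+6·0+1·3+1·2 = 5 | 5·1 = 5
X: 6·3+6·0+1·0+1·7 = 25 | 5·5 = 25
gcd(6,6,1,1,5) = 1

Coefficients: [6, 6, 1, 1, 5]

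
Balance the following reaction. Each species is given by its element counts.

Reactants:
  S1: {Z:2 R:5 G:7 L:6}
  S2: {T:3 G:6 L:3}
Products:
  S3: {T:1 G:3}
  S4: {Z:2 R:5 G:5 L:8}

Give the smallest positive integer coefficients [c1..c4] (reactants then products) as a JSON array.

T: 3·0+2·3 = 6 | 6·1+3·0 = 6
Z: 3·2+2·0 = 6 | 6·0+3·2 = 6
R: 3·5+2·0 = 15 | 6·0+3·5 = 15
G: 3·7+2·6 = 33 | 6·3+3·5 = 33
L: 3·6+2·3 = 24 | 6·0+3·8 = 24
gcd(3,2,6,3) = 1

Coefficients: [3, 2, 6, 3]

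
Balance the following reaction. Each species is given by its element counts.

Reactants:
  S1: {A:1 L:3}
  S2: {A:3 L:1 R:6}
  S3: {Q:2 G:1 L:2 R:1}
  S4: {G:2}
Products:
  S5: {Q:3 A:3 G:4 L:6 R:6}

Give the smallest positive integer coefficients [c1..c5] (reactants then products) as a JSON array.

Q: 3·0+3·0+6·2+5·0 = 12 | 4·3 = 12
A: 3·1+3·3+6·0+5·0 = 12 | 4·3 = 12
G: 3·0+3·0+6·1+5·2 = 16 | 4·4 = 16
L: 3·3+3·1+6·2+5·0 = 24 | 4·6 = 24
R: 3·0+3·6+6·1+5·0 = 24 | 4·6 = 24
gcd(3,3,6,5,4) = 1

Coefficients: [3, 3, 6, 5, 4]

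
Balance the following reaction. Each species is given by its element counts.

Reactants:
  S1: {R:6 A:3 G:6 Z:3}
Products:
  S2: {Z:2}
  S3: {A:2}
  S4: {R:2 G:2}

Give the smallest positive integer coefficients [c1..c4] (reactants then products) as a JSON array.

R: 2·6 = 12 | 3·0+3·0+6·2 = 12
A: 2·3 = 6 | 3·0+3·2+6·0 = 6
G: 2·6 = 12 | 3·0+3·0+6·2 = 12
Z: 2·3 = 6 | 3·2+3·0+6·0 = 6
gcd(2,3,3,6) = 1

Coefficients: [2, 3, 3, 6]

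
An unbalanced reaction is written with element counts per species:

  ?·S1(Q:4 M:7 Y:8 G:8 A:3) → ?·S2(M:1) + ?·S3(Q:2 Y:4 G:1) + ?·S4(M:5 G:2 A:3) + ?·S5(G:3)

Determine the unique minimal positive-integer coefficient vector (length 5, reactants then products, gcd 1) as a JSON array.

Q: 3·4 = 12 | 6·0+6·2+3·0+4·0 = 12
M: 3·7 = 21 | 6·1+6·0+3·5+4·0 = 21
Y: 3·8 = 24 | 6·0+6·4+3·0+4·0 = 24
G: 3·8 = 24 | 6·0+6·1+3·2+4·3 = 24
A: 3·3 = 9 | 6·0+6·0+3·3+4·0 = 9
gcd(3,6,6,3,4) = 1

Coefficients: [3, 6, 6, 3, 4]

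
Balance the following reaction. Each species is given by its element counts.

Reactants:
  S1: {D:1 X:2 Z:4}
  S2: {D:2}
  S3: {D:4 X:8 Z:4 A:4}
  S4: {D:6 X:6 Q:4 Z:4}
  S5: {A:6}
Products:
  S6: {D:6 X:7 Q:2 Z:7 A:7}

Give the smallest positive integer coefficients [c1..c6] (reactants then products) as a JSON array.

Coefficients: [4, 2, 1, 2, 4, 4]

D: 4·1+2·2+1·4+2·6+4·0 = 24 | 4·6 = 24
X: 4·2+2·0+1·8+2·6+4·0 = 28 | 4·7 = 28
Q: 4·0+2·0+1·0+2·4+4·0 = 8 | 4·2 = 8
Z: 4·4+2·0+1·4+2·4+4·0 = 28 | 4·7 = 28
A: 4·0+2·0+1·4+2·0+4·6 = 28 | 4·7 = 28
gcd(4,2,1,2,4,4) = 1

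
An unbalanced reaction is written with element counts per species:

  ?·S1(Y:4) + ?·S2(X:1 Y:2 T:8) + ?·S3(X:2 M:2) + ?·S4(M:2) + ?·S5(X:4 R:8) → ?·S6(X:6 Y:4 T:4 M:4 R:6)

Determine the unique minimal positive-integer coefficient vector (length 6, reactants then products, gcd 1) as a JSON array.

Coefficients: [3, 2, 5, 3, 3, 4]

X: 3·0+2·1+5·2+3·0+3·4 = 24 | 4·6 = 24
Y: 3·4+2·2+5·0+3·0+3·0 = 16 | 4·4 = 16
T: 3·0+2·8+5·0+3·0+3·0 = 16 | 4·4 = 16
M: 3·0+2·0+5·2+3·2+3·0 = 16 | 4·4 = 16
R: 3·0+2·0+5·0+3·0+3·8 = 24 | 4·6 = 24
gcd(3,2,5,3,3,4) = 1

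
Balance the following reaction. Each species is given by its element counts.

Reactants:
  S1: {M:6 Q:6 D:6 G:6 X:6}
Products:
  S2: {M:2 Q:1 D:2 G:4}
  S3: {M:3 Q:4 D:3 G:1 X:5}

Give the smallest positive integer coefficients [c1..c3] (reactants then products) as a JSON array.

M: 5·6 = 30 | 6·2+6·3 = 30
Q: 5·6 = 30 | 6·1+6·4 = 30
D: 5·6 = 30 | 6·2+6·3 = 30
G: 5·6 = 30 | 6·4+6·1 = 30
X: 5·6 = 30 | 6·0+6·5 = 30
gcd(5,6,6) = 1

Coefficients: [5, 6, 6]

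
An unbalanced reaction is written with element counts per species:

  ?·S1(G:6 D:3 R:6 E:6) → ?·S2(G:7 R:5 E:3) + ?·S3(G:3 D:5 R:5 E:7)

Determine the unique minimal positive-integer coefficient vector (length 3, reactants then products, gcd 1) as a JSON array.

G: 5·6 = 30 | 3·7+3·3 = 30
D: 5·3 = 15 | 3·0+3·5 = 15
R: 5·6 = 30 | 3·5+3·5 = 30
E: 5·6 = 30 | 3·3+3·7 = 30
gcd(5,3,3) = 1

Coefficients: [5, 3, 3]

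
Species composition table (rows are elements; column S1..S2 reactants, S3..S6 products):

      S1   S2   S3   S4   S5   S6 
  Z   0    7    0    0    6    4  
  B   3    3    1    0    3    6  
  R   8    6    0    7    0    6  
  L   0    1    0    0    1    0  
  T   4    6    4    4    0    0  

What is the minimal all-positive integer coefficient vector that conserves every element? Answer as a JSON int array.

Coefficients: [3, 4, 3, 6, 4, 1]

Z: 3·0+4·7 = 28 | 3·0+6·0+4·6+1·4 = 28
B: 3·3+4·3 = 21 | 3·1+6·0+4·3+1·6 = 21
R: 3·8+4·6 = 48 | 3·0+6·7+4·0+1·6 = 48
L: 3·0+4·1 = 4 | 3·0+6·0+4·1+1·0 = 4
T: 3·4+4·6 = 36 | 3·4+6·4+4·0+1·0 = 36
gcd(3,4,3,6,4,1) = 1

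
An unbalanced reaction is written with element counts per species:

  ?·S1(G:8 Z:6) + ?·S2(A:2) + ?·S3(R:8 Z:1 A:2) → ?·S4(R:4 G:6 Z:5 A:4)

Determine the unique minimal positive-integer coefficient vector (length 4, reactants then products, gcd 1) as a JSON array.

Coefficients: [3, 6, 2, 4]

R: 3·0+6·0+2·8 = 16 | 4·4 = 16
G: 3·8+6·0+2·0 = 24 | 4·6 = 24
Z: 3·6+6·0+2·1 = 20 | 4·5 = 20
A: 3·0+6·2+2·2 = 16 | 4·4 = 16
gcd(3,6,2,4) = 1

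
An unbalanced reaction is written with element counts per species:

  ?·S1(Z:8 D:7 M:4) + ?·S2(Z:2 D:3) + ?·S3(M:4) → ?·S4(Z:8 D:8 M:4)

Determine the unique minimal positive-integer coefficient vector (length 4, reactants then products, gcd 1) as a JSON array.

Z: 4·8+4·2+1·0 = 40 | 5·8 = 40
D: 4·7+4·3+1·0 = 40 | 5·8 = 40
M: 4·4+4·0+1·4 = 20 | 5·4 = 20
gcd(4,4,1,5) = 1

Coefficients: [4, 4, 1, 5]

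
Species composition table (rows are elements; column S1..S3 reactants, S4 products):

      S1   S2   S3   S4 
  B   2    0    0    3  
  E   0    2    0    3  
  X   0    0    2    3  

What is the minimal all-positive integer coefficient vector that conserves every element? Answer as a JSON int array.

B: 3·2+3·0+3·0 = 6 | 2·3 = 6
E: 3·0+3·2+3·0 = 6 | 2·3 = 6
X: 3·0+3·0+3·2 = 6 | 2·3 = 6
gcd(3,3,3,2) = 1

Coefficients: [3, 3, 3, 2]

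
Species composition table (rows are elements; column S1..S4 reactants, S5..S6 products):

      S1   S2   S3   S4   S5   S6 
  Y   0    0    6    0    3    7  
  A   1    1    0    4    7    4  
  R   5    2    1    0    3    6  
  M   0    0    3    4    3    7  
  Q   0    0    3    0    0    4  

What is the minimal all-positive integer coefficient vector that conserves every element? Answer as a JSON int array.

Y: 1·0+6·0+4·6+3·0 = 24 | 1·3+3·7 = 24
A: 1·1+6·1+4·0+3·4 = 19 | 1·7+3·4 = 19
R: 1·5+6·2+4·1+3·0 = 21 | 1·3+3·6 = 21
M: 1·0+6·0+4·3+3·4 = 24 | 1·3+3·7 = 24
Q: 1·0+6·0+4·3+3·0 = 12 | 1·0+3·4 = 12
gcd(1,6,4,3,1,3) = 1

Coefficients: [1, 6, 4, 3, 1, 3]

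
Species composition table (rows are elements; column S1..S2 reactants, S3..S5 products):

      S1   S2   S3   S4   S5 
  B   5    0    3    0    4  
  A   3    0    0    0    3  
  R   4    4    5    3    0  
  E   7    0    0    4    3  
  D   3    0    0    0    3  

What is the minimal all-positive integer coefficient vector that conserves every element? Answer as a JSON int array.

B: 6·5+1·0 = 30 | 2·3+6·0+6·4 = 30
A: 6·3+1·0 = 18 | 2·0+6·0+6·3 = 18
R: 6·4+1·4 = 28 | 2·5+6·3+6·0 = 28
E: 6·7+1·0 = 42 | 2·0+6·4+6·3 = 42
D: 6·3+1·0 = 18 | 2·0+6·0+6·3 = 18
gcd(6,1,2,6,6) = 1

Coefficients: [6, 1, 2, 6, 6]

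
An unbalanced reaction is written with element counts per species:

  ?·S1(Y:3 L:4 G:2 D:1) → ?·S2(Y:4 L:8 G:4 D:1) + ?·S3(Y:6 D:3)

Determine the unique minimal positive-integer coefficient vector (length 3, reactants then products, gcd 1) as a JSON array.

Coefficients: [6, 3, 1]

Y: 6·3 = 18 | 3·4+1·6 = 18
L: 6·4 = 24 | 3·8+1·0 = 24
G: 6·2 = 12 | 3·4+1·0 = 12
D: 6·1 = 6 | 3·1+1·3 = 6
gcd(6,3,1) = 1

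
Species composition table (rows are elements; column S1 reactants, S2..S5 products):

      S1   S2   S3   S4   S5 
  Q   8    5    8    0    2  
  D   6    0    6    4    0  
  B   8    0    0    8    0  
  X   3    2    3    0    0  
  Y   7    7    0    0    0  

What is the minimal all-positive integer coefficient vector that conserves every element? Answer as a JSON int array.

Coefficients: [6, 6, 2, 6, 1]

Q: 6·8 = 48 | 6·5+2·8+6·0+1·2 = 48
D: 6·6 = 36 | 6·0+2·6+6·4+1·0 = 36
B: 6·8 = 48 | 6·0+2·0+6·8+1·0 = 48
X: 6·3 = 18 | 6·2+2·3+6·0+1·0 = 18
Y: 6·7 = 42 | 6·7+2·0+6·0+1·0 = 42
gcd(6,6,2,6,1) = 1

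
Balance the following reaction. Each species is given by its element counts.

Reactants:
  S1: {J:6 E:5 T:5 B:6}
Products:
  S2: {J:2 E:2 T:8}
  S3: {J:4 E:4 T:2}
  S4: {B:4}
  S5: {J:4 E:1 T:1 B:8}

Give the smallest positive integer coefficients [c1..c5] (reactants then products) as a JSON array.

J: 6·6 = 36 | 2·2+6·4+5·0+2·4 = 36
E: 6·5 = 30 | 2·2+6·4+5·0+2·1 = 30
T: 6·5 = 30 | 2·8+6·2+5·0+2·1 = 30
B: 6·6 = 36 | 2·0+6·0+5·4+2·8 = 36
gcd(6,2,6,5,2) = 1

Coefficients: [6, 2, 6, 5, 2]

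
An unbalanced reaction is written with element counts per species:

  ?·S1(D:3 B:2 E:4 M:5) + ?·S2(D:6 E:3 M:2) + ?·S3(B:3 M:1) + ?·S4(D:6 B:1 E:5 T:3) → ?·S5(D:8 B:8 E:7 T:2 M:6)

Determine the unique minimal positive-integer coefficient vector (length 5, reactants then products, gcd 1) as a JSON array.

D: 2·3+1·6+6·0+2·6 = 24 | 3·8 = 24
B: 2·2+1·0+6·3+2·1 = 24 | 3·8 = 24
E: 2·4+1·3+6·0+2·5 = 21 | 3·7 = 21
T: 2·0+1·0+6·0+2·3 = 6 | 3·2 = 6
M: 2·5+1·2+6·1+2·0 = 18 | 3·6 = 18
gcd(2,1,6,2,3) = 1

Coefficients: [2, 1, 6, 2, 3]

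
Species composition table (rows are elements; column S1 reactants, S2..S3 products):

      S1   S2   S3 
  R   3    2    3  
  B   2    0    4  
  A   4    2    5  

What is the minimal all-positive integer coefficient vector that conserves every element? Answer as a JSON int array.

R: 4·3 = 12 | 3·2+2·3 = 12
B: 4·2 = 8 | 3·0+2·4 = 8
A: 4·4 = 16 | 3·2+2·5 = 16
gcd(4,3,2) = 1

Coefficients: [4, 3, 2]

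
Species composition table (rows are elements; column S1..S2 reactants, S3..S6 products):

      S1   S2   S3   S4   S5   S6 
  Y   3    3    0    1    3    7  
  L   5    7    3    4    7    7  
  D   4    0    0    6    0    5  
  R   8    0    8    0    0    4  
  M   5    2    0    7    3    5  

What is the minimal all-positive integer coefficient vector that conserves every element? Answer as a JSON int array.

Coefficients: [4, 6, 3, 1, 5, 2]

Y: 4·3+6·3 = 30 | 3·0+1·1+5·3+2·7 = 30
L: 4·5+6·7 = 62 | 3·3+1·4+5·7+2·7 = 62
D: 4·4+6·0 = 16 | 3·0+1·6+5·0+2·5 = 16
R: 4·8+6·0 = 32 | 3·8+1·0+5·0+2·4 = 32
M: 4·5+6·2 = 32 | 3·0+1·7+5·3+2·5 = 32
gcd(4,6,3,1,5,2) = 1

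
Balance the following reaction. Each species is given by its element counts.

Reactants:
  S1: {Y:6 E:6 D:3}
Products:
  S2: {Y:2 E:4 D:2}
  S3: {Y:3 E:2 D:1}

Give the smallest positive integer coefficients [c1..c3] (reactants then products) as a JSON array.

Coefficients: [4, 3, 6]

Y: 4·6 = 24 | 3·2+6·3 = 24
E: 4·6 = 24 | 3·4+6·2 = 24
D: 4·3 = 12 | 3·2+6·1 = 12
gcd(4,3,6) = 1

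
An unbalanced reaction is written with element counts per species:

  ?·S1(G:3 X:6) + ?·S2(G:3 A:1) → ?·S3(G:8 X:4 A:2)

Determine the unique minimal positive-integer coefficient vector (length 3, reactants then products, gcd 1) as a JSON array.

Coefficients: [2, 6, 3]

G: 2·3+6·3 = 24 | 3·8 = 24
X: 2·6+6·0 = 12 | 3·4 = 12
A: 2·0+6·1 = 6 | 3·2 = 6
gcd(2,6,3) = 1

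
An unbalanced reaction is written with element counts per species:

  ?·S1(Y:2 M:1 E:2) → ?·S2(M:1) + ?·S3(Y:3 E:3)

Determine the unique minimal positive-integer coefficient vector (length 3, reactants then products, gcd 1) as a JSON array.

Y: 3·2 = 6 | 3·0+2·3 = 6
M: 3·1 = 3 | 3·1+2·0 = 3
E: 3·2 = 6 | 3·0+2·3 = 6
gcd(3,3,2) = 1

Coefficients: [3, 3, 2]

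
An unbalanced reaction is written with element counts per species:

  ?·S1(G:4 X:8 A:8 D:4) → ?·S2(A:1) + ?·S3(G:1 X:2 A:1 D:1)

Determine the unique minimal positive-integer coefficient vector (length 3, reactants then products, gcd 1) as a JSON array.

Coefficients: [1, 4, 4]

G: 1·4 = 4 | 4·0+4·1 = 4
X: 1·8 = 8 | 4·0+4·2 = 8
A: 1·8 = 8 | 4·1+4·1 = 8
D: 1·4 = 4 | 4·0+4·1 = 4
gcd(1,4,4) = 1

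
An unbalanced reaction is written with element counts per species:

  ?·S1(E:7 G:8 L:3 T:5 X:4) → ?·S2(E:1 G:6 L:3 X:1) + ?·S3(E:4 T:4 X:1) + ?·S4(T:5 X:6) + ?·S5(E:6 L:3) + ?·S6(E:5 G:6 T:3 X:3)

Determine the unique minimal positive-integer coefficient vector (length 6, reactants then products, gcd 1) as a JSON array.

E: 6·7 = 42 | 5·1+4·4+1·0+1·6+3·5 = 42
G: 6·8 = 48 | 5·6+4·0+1·0+1·0+3·6 = 48
L: 6·3 = 18 | 5·3+4·0+1·0+1·3+3·0 = 18
T: 6·5 = 30 | 5·0+4·4+1·5+1·0+3·3 = 30
X: 6·4 = 24 | 5·1+4·1+1·6+1·0+3·3 = 24
gcd(6,5,4,1,1,3) = 1

Coefficients: [6, 5, 4, 1, 1, 3]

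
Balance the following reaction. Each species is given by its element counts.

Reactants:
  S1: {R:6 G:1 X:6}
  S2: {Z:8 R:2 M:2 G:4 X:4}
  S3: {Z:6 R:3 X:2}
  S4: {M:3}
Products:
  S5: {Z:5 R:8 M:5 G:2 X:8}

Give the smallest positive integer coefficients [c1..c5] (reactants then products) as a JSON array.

Coefficients: [4, 1, 2, 6, 4]

Z: 4·0+1·8+2·6+6·0 = 20 | 4·5 = 20
R: 4·6+1·2+2·3+6·0 = 32 | 4·8 = 32
M: 4·0+1·2+2·0+6·3 = 20 | 4·5 = 20
G: 4·1+1·4+2·0+6·0 = 8 | 4·2 = 8
X: 4·6+1·4+2·2+6·0 = 32 | 4·8 = 32
gcd(4,1,2,6,4) = 1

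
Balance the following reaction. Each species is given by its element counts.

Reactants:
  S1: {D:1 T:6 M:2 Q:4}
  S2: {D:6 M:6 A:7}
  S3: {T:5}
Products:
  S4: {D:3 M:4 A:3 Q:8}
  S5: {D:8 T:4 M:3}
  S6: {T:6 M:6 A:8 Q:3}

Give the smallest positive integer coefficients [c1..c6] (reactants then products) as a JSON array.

D: 5·1+5·6+2·0 = 35 | 1·3+4·8+4·0 = 35
T: 5·6+5·0+2·5 = 40 | 1·0+4·4+4·6 = 40
M: 5·2+5·6+2·0 = 40 | 1·4+4·3+4·6 = 40
A: 5·0+5·7+2·0 = 35 | 1·3+4·0+4·8 = 35
Q: 5·4+5·0+2·0 = 20 | 1·8+4·0+4·3 = 20
gcd(5,5,2,1,4,4) = 1

Coefficients: [5, 5, 2, 1, 4, 4]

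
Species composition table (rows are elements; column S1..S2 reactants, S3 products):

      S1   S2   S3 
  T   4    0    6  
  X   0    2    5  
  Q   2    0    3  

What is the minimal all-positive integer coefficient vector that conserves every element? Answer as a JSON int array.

T: 3·4+5·0 = 12 | 2·6 = 12
X: 3·0+5·2 = 10 | 2·5 = 10
Q: 3·2+5·0 = 6 | 2·3 = 6
gcd(3,5,2) = 1

Coefficients: [3, 5, 2]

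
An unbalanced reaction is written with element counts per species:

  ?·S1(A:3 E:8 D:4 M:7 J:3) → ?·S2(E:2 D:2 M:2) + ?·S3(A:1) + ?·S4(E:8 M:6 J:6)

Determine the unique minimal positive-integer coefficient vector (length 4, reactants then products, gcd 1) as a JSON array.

A: 2·3 = 6 | 4·0+6·1+1·0 = 6
E: 2·8 = 16 | 4·2+6·0+1·8 = 16
D: 2·4 = 8 | 4·2+6·0+1·0 = 8
M: 2·7 = 14 | 4·2+6·0+1·6 = 14
J: 2·3 = 6 | 4·0+6·0+1·6 = 6
gcd(2,4,6,1) = 1

Coefficients: [2, 4, 6, 1]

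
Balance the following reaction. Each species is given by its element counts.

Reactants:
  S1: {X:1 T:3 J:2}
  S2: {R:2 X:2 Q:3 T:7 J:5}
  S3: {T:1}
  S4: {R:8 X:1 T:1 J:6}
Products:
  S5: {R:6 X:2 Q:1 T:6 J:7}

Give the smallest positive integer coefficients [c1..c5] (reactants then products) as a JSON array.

Coefficients: [2, 1, 3, 2, 3]

R: 2·0+1·2+3·0+2·8 = 18 | 3·6 = 18
X: 2·1+1·2+3·0+2·1 = 6 | 3·2 = 6
Q: 2·0+1·3+3·0+2·0 = 3 | 3·1 = 3
T: 2·3+1·7+3·1+2·1 = 18 | 3·6 = 18
J: 2·2+1·5+3·0+2·6 = 21 | 3·7 = 21
gcd(2,1,3,2,3) = 1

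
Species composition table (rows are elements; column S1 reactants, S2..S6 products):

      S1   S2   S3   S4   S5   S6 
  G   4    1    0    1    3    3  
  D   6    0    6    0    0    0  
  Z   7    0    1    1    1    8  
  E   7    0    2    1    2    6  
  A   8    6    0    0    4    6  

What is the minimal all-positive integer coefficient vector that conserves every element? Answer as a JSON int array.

Coefficients: [5, 3, 5, 5, 1, 3]

G: 5·4 = 20 | 3·1+5·0+5·1+1·3+3·3 = 20
D: 5·6 = 30 | 3·0+5·6+5·0+1·0+3·0 = 30
Z: 5·7 = 35 | 3·0+5·1+5·1+1·1+3·8 = 35
E: 5·7 = 35 | 3·0+5·2+5·1+1·2+3·6 = 35
A: 5·8 = 40 | 3·6+5·0+5·0+1·4+3·6 = 40
gcd(5,3,5,5,1,3) = 1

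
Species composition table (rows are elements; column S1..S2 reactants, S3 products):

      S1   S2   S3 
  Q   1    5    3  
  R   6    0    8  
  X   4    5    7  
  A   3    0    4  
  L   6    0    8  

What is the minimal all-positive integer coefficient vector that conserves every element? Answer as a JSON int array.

Coefficients: [4, 1, 3]

Q: 4·1+1·5 = 9 | 3·3 = 9
R: 4·6+1·0 = 24 | 3·8 = 24
X: 4·4+1·5 = 21 | 3·7 = 21
A: 4·3+1·0 = 12 | 3·4 = 12
L: 4·6+1·0 = 24 | 3·8 = 24
gcd(4,1,3) = 1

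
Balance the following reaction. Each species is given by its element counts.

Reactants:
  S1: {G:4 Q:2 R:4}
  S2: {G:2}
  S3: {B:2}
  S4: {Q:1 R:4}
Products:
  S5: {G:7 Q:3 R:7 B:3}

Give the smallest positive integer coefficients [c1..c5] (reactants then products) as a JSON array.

G: 5·4+4·2+6·0+2·0 = 28 | 4·7 = 28
Q: 5·2+4·0+6·0+2·1 = 12 | 4·3 = 12
R: 5·4+4·0+6·0+2·4 = 28 | 4·7 = 28
B: 5·0+4·0+6·2+2·0 = 12 | 4·3 = 12
gcd(5,4,6,2,4) = 1

Coefficients: [5, 4, 6, 2, 4]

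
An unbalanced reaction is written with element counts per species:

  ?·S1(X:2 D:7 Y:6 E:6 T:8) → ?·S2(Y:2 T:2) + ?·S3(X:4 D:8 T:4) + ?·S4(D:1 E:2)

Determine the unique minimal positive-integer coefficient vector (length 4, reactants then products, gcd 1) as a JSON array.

Coefficients: [2, 6, 1, 6]

X: 2·2 = 4 | 6·0+1·4+6·0 = 4
D: 2·7 = 14 | 6·0+1·8+6·1 = 14
Y: 2·6 = 12 | 6·2+1·0+6·0 = 12
E: 2·6 = 12 | 6·0+1·0+6·2 = 12
T: 2·8 = 16 | 6·2+1·4+6·0 = 16
gcd(2,6,1,6) = 1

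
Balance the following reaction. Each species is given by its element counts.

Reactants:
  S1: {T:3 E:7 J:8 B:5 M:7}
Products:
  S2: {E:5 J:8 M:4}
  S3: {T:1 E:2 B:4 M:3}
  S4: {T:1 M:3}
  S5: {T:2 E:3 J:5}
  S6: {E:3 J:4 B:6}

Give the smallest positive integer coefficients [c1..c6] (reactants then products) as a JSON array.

Coefficients: [6, 3, 6, 4, 4, 1]

T: 6·3 = 18 | 3·0+6·1+4·1+4·2+1·0 = 18
E: 6·7 = 42 | 3·5+6·2+4·0+4·3+1·3 = 42
J: 6·8 = 48 | 3·8+6·0+4·0+4·5+1·4 = 48
B: 6·5 = 30 | 3·0+6·4+4·0+4·0+1·6 = 30
M: 6·7 = 42 | 3·4+6·3+4·3+4·0+1·0 = 42
gcd(6,3,6,4,4,1) = 1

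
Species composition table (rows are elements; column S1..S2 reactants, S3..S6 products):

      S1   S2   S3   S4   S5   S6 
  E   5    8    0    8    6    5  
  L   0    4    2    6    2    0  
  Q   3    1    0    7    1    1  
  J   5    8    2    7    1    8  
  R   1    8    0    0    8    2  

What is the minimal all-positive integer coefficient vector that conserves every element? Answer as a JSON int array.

E: 4·5+6·8 = 68 | 4·0+1·8+5·6+6·5 = 68
L: 4·0+6·4 = 24 | 4·2+1·6+5·2+6·0 = 24
Q: 4·3+6·1 = 18 | 4·0+1·7+5·1+6·1 = 18
J: 4·5+6·8 = 68 | 4·2+1·7+5·1+6·8 = 68
R: 4·1+6·8 = 52 | 4·0+1·0+5·8+6·2 = 52
gcd(4,6,4,1,5,6) = 1

Coefficients: [4, 6, 4, 1, 5, 6]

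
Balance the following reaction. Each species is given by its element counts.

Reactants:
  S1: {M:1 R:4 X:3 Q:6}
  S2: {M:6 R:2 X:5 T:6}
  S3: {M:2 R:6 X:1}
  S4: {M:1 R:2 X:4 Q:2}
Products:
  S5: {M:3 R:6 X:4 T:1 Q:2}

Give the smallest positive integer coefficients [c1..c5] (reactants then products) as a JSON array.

M: 1·1+1·6+4·2+3·1 = 18 | 6·3 = 18
R: 1·4+1·2+4·6+3·2 = 36 | 6·6 = 36
X: 1·3+1·5+4·1+3·4 = 24 | 6·4 = 24
T: 1·0+1·6+4·0+3·0 = 6 | 6·1 = 6
Q: 1·6+1·0+4·0+3·2 = 12 | 6·2 = 12
gcd(1,1,4,3,6) = 1

Coefficients: [1, 1, 4, 3, 6]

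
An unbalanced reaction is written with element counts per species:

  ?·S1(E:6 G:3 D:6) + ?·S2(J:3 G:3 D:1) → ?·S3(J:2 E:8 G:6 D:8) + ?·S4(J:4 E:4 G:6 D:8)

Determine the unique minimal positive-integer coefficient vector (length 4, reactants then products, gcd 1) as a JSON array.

J: 6·0+4·3 = 12 | 4·2+1·4 = 12
E: 6·6+4·0 = 36 | 4·8+1·4 = 36
G: 6·3+4·3 = 30 | 4·6+1·6 = 30
D: 6·6+4·1 = 40 | 4·8+1·8 = 40
gcd(6,4,4,1) = 1

Coefficients: [6, 4, 4, 1]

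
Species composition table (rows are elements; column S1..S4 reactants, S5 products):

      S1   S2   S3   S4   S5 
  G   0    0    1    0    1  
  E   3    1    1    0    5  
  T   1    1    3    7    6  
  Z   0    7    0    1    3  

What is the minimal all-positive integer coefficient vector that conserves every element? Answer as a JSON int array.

Coefficients: [6, 2, 5, 1, 5]

G: 6·0+2·0+5·1+1·0 = 5 | 5·1 = 5
E: 6·3+2·1+5·1+1·0 = 25 | 5·5 = 25
T: 6·1+2·1+5·3+1·7 = 30 | 5·6 = 30
Z: 6·0+2·7+5·0+1·1 = 15 | 5·3 = 15
gcd(6,2,5,1,5) = 1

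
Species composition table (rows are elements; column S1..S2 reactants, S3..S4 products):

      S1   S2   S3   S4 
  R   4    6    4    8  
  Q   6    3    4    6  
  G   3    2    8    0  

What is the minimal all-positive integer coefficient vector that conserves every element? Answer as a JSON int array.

R: 4·4+6·6 = 52 | 3·4+5·8 = 52
Q: 4·6+6·3 = 42 | 3·4+5·6 = 42
G: 4·3+6·2 = 24 | 3·8+5·0 = 24
gcd(4,6,3,5) = 1

Coefficients: [4, 6, 3, 5]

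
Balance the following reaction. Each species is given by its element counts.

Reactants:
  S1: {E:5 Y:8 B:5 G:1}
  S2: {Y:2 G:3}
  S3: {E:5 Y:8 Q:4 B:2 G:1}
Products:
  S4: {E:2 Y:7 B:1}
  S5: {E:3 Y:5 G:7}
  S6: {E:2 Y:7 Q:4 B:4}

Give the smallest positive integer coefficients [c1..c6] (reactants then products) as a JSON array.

Coefficients: [1, 6, 2, 1, 3, 2]

E: 1·5+6·0+2·5 = 15 | 1·2+3·3+2·2 = 15
Y: 1·8+6·2+2·8 = 36 | 1·7+3·5+2·7 = 36
Q: 1·0+6·0+2·4 = 8 | 1·0+3·0+2·4 = 8
B: 1·5+6·0+2·2 = 9 | 1·1+3·0+2·4 = 9
G: 1·1+6·3+2·1 = 21 | 1·0+3·7+2·0 = 21
gcd(1,6,2,1,3,2) = 1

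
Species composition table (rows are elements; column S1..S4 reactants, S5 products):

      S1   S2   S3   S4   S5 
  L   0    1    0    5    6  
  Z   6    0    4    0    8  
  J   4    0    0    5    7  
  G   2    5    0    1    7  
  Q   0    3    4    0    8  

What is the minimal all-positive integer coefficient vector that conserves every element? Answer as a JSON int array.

Coefficients: [2, 4, 5, 4, 4]

L: 2·0+4·1+5·0+4·5 = 24 | 4·6 = 24
Z: 2·6+4·0+5·4+4·0 = 32 | 4·8 = 32
J: 2·4+4·0+5·0+4·5 = 28 | 4·7 = 28
G: 2·2+4·5+5·0+4·1 = 28 | 4·7 = 28
Q: 2·0+4·3+5·4+4·0 = 32 | 4·8 = 32
gcd(2,4,5,4,4) = 1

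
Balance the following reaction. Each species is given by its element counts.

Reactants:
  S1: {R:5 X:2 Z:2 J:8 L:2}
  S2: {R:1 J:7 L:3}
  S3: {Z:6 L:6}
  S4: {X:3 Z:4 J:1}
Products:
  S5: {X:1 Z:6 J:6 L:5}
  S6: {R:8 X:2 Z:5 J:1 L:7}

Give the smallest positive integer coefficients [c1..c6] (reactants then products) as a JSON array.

Coefficients: [3, 1, 5, 1, 5, 2]

R: 3·5+1·1+5·0+1·0 = 16 | 5·0+2·8 = 16
X: 3·2+1·0+5·0+1·3 = 9 | 5·1+2·2 = 9
Z: 3·2+1·0+5·6+1·4 = 40 | 5·6+2·5 = 40
J: 3·8+1·7+5·0+1·1 = 32 | 5·6+2·1 = 32
L: 3·2+1·3+5·6+1·0 = 39 | 5·5+2·7 = 39
gcd(3,1,5,1,5,2) = 1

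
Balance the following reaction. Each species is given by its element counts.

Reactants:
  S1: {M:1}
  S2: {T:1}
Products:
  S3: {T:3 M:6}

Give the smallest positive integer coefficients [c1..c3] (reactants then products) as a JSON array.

T: 6·0+3·1 = 3 | 1·3 = 3
M: 6·1+3·0 = 6 | 1·6 = 6
gcd(6,3,1) = 1

Coefficients: [6, 3, 1]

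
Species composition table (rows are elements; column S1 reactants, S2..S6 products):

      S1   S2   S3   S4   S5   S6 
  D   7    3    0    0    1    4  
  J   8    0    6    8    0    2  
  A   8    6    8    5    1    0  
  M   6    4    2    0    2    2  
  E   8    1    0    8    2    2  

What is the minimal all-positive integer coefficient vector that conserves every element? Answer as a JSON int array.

Coefficients: [4, 2, 1, 2, 2, 5]

D: 4·7 = 28 | 2·3+1·0+2·0+2·1+5·4 = 28
J: 4·8 = 32 | 2·0+1·6+2·8+2·0+5·2 = 32
A: 4·8 = 32 | 2·6+1·8+2·5+2·1+5·0 = 32
M: 4·6 = 24 | 2·4+1·2+2·0+2·2+5·2 = 24
E: 4·8 = 32 | 2·1+1·0+2·8+2·2+5·2 = 32
gcd(4,2,1,2,2,5) = 1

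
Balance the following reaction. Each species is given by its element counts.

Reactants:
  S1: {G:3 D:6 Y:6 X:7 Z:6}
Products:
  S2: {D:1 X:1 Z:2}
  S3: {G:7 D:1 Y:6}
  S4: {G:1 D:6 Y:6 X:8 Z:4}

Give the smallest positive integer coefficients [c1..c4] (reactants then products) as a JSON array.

Coefficients: [3, 5, 1, 2]

G: 3·3 = 9 | 5·0+1·7+2·1 = 9
D: 3·6 = 18 | 5·1+1·1+2·6 = 18
Y: 3·6 = 18 | 5·0+1·6+2·6 = 18
X: 3·7 = 21 | 5·1+1·0+2·8 = 21
Z: 3·6 = 18 | 5·2+1·0+2·4 = 18
gcd(3,5,1,2) = 1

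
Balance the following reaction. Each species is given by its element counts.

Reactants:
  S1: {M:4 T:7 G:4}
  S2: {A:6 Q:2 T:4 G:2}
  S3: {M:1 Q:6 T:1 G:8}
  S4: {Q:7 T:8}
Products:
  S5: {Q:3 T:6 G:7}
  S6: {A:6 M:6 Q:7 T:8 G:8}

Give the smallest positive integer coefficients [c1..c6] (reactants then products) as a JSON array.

Coefficients: [6, 5, 6, 1, 6, 5]

A: 6·0+5·6+6·0+1·0 = 30 | 6·0+5·6 = 30
M: 6·4+5·0+6·1+1·0 = 30 | 6·0+5·6 = 30
Q: 6·0+5·2+6·6+1·7 = 53 | 6·3+5·7 = 53
T: 6·7+5·4+6·1+1·8 = 76 | 6·6+5·8 = 76
G: 6·4+5·2+6·8+1·0 = 82 | 6·7+5·8 = 82
gcd(6,5,6,1,6,5) = 1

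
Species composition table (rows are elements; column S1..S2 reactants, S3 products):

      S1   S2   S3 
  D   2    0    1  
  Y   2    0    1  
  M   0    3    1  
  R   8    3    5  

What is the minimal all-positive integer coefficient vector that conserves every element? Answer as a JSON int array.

Coefficients: [3, 2, 6]

D: 3·2+2·0 = 6 | 6·1 = 6
Y: 3·2+2·0 = 6 | 6·1 = 6
M: 3·0+2·3 = 6 | 6·1 = 6
R: 3·8+2·3 = 30 | 6·5 = 30
gcd(3,2,6) = 1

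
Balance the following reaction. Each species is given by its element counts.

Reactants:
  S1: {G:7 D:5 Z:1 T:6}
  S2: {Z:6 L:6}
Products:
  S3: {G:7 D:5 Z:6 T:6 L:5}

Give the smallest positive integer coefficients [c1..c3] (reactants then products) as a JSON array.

Coefficients: [6, 5, 6]

G: 6·7+5·0 = 42 | 6·7 = 42
D: 6·5+5·0 = 30 | 6·5 = 30
Z: 6·1+5·6 = 36 | 6·6 = 36
T: 6·6+5·0 = 36 | 6·6 = 36
L: 6·0+5·6 = 30 | 6·5 = 30
gcd(6,5,6) = 1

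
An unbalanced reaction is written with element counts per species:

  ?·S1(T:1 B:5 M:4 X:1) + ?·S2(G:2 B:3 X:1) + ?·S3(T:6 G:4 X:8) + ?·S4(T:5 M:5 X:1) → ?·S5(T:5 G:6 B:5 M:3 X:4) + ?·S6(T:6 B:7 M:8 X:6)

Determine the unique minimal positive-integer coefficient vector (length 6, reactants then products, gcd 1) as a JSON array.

T: 6·1+6·0+3·6+4·5 = 44 | 4·5+4·6 = 44
G: 6·0+6·2+3·4+4·0 = 24 | 4·6+4·0 = 24
B: 6·5+6·3+3·0+4·0 = 48 | 4·5+4·7 = 48
M: 6·4+6·0+3·0+4·5 = 44 | 4·3+4·8 = 44
X: 6·1+6·1+3·8+4·1 = 40 | 4·4+4·6 = 40
gcd(6,6,3,4,4,4) = 1

Coefficients: [6, 6, 3, 4, 4, 4]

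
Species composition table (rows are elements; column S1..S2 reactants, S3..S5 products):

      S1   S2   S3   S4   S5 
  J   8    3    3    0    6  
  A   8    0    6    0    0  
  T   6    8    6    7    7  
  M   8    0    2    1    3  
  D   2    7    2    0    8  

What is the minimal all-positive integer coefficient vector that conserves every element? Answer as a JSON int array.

J: 3·8+6·3 = 42 | 4·3+1·0+5·6 = 42
A: 3·8+6·0 = 24 | 4·6+1·0+5·0 = 24
T: 3·6+6·8 = 66 | 4·6+1·7+5·7 = 66
M: 3·8+6·0 = 24 | 4·2+1·1+5·3 = 24
D: 3·2+6·7 = 48 | 4·2+1·0+5·8 = 48
gcd(3,6,4,1,5) = 1

Coefficients: [3, 6, 4, 1, 5]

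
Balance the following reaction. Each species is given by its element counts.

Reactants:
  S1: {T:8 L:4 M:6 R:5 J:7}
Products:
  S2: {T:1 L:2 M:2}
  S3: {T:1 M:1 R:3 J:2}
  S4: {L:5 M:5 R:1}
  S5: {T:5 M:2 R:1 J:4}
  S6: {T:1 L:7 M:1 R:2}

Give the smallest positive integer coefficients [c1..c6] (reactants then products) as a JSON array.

Coefficients: [4, 2, 4, 1, 5, 1]

T: 4·8 = 32 | 2·1+4·1+1·0+5·5+1·1 = 32
L: 4·4 = 16 | 2·2+4·0+1·5+5·0+1·7 = 16
M: 4·6 = 24 | 2·2+4·1+1·5+5·2+1·1 = 24
R: 4·5 = 20 | 2·0+4·3+1·1+5·1+1·2 = 20
J: 4·7 = 28 | 2·0+4·2+1·0+5·4+1·0 = 28
gcd(4,2,4,1,5,1) = 1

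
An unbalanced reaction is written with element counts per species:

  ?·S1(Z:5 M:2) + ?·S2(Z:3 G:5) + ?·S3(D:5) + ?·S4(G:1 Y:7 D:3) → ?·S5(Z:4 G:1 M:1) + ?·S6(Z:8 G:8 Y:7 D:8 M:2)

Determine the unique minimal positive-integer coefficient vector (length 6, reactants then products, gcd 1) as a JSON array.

Coefficients: [5, 5, 3, 3, 4, 3]

Z: 5·5+5·3+3·0+3·0 = 40 | 4·4+3·8 = 40
G: 5·0+5·5+3·0+3·1 = 28 | 4·1+3·8 = 28
Y: 5·0+5·0+3·0+3·7 = 21 | 4·0+3·7 = 21
D: 5·0+5·0+3·5+3·3 = 24 | 4·0+3·8 = 24
M: 5·2+5·0+3·0+3·0 = 10 | 4·1+3·2 = 10
gcd(5,5,3,3,4,3) = 1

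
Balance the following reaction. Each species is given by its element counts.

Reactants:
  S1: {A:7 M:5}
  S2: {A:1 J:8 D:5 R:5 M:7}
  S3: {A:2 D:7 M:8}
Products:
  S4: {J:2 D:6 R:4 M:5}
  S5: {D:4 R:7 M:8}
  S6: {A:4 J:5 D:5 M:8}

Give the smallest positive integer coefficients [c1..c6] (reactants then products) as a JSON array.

Coefficients: [1, 3, 3, 2, 1, 4]

A: 1·7+3·1+3·2 = 16 | 2·0+1·0+4·4 = 16
J: 1·0+3·8+3·0 = 24 | 2·2+1·0+4·5 = 24
D: 1·0+3·5+3·7 = 36 | 2·6+1·4+4·5 = 36
R: 1·0+3·5+3·0 = 15 | 2·4+1·7+4·0 = 15
M: 1·5+3·7+3·8 = 50 | 2·5+1·8+4·8 = 50
gcd(1,3,3,2,1,4) = 1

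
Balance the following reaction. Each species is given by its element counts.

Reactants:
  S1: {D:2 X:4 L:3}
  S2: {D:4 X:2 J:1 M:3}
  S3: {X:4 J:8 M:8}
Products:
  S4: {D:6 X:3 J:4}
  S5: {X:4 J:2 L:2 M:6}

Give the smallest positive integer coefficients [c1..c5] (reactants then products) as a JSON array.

Coefficients: [4, 4, 3, 4, 6]

D: 4·2+4·4+3·0 = 24 | 4·6+6·0 = 24
X: 4·4+4·2+3·4 = 36 | 4·3+6·4 = 36
J: 4·0+4·1+3·8 = 28 | 4·4+6·2 = 28
L: 4·3+4·0+3·0 = 12 | 4·0+6·2 = 12
M: 4·0+4·3+3·8 = 36 | 4·0+6·6 = 36
gcd(4,4,3,4,6) = 1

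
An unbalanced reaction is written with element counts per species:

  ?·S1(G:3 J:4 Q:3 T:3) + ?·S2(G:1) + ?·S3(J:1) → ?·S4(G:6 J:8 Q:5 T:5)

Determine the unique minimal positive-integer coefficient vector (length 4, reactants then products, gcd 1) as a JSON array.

G: 5·3+3·1+4·0 = 18 | 3·6 = 18
J: 5·4+3·0+4·1 = 24 | 3·8 = 24
Q: 5·3+3·0+4·0 = 15 | 3·5 = 15
T: 5·3+3·0+4·0 = 15 | 3·5 = 15
gcd(5,3,4,3) = 1

Coefficients: [5, 3, 4, 3]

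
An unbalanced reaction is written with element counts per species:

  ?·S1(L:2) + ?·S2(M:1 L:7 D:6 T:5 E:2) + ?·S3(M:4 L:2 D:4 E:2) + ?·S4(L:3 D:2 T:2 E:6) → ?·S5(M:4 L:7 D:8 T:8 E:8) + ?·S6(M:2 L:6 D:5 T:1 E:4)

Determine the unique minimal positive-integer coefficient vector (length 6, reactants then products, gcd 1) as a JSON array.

Coefficients: [2, 4, 5, 5, 3, 6]

M: 2·0+4·1+5·4+5·0 = 24 | 3·4+6·2 = 24
L: 2·2+4·7+5·2+5·3 = 57 | 3·7+6·6 = 57
D: 2·0+4·6+5·4+5·2 = 54 | 3·8+6·5 = 54
T: 2·0+4·5+5·0+5·2 = 30 | 3·8+6·1 = 30
E: 2·0+4·2+5·2+5·6 = 48 | 3·8+6·4 = 48
gcd(2,4,5,5,3,6) = 1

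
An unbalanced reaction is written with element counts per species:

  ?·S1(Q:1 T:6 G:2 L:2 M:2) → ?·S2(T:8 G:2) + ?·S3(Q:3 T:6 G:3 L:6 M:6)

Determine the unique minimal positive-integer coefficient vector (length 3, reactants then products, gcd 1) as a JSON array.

Q: 6·1 = 6 | 3·0+2·3 = 6
T: 6·6 = 36 | 3·8+2·6 = 36
G: 6·2 = 12 | 3·2+2·3 = 12
L: 6·2 = 12 | 3·0+2·6 = 12
M: 6·2 = 12 | 3·0+2·6 = 12
gcd(6,3,2) = 1

Coefficients: [6, 3, 2]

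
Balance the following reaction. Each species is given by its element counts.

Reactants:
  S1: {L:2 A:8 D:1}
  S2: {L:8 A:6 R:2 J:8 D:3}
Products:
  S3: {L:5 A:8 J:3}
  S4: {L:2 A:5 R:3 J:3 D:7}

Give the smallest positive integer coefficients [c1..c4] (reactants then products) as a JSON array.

L: 5·2+3·8 = 34 | 6·5+2·2 = 34
A: 5·8+3·6 = 58 | 6·8+2·5 = 58
R: 5·0+3·2 = 6 | 6·0+2·3 = 6
J: 5·0+3·8 = 24 | 6·3+2·3 = 24
D: 5·1+3·3 = 14 | 6·0+2·7 = 14
gcd(5,3,6,2) = 1

Coefficients: [5, 3, 6, 2]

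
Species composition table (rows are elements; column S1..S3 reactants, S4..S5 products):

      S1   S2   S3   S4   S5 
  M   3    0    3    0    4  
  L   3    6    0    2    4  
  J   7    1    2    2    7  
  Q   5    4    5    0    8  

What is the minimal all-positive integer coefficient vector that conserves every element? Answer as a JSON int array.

M: 6·3+2·0+2·3 = 24 | 3·0+6·4 = 24
L: 6·3+2·6+2·0 = 30 | 3·2+6·4 = 30
J: 6·7+2·1+2·2 = 48 | 3·2+6·7 = 48
Q: 6·5+2·4+2·5 = 48 | 3·0+6·8 = 48
gcd(6,2,2,3,6) = 1

Coefficients: [6, 2, 2, 3, 6]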